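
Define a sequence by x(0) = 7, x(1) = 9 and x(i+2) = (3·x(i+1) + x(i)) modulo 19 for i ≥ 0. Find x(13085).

We have x(0) = 7, x(1) = 9, x(2) = 15, x(3) = 16, x(4) = 6, x(5) = 15, x(6) = 13, x(7) = 16, x(8) = 4, x(9) = 9, x(10) = 12, x(11) = 7, x(12) = 14, x(13) = 11, x(14) = 9, x(15) = 0, x(16) = 9, x(17) = 8, x(18) = 14, x(19) = 12, x(20) = 12, x(21) = 10, x(22) = 4, x(23) = 3, x(24) = 13, x(25) = 4, x(26) = 6, x(27) = 3, x(28) = 15, x(29) = 10, x(30) = 7, x(31) = 12, x(32) = 5, x(33) = 8, x(34) = 10, x(35) = 0, x(36) = 10, x(37) = 11, x(38) = 5, x(39) = 7, x(40) = 7, x(41) = 9.
The sequence repeats with period 40.
(13085 - 0) mod 40 = 5, so x(13085) = x(5) = 15.

15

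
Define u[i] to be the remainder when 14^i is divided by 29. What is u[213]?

11

We have u[0] = 1, u[1] = 14, u[2] = 22, u[3] = 18, u[4] = 20, u[5] = 19, u[6] = 5, u[7] = 12, u[8] = 23, u[9] = 3, u[10] = 13, u[11] = 8, u[12] = 25, u[13] = 2, u[14] = 28, u[15] = 15, u[16] = 7, u[17] = 11, u[18] = 9, u[19] = 10, u[20] = 24, u[21] = 17, u[22] = 6, u[23] = 26, u[24] = 16, u[25] = 21, u[26] = 4, u[27] = 27, u[28] = 1.
Since u[28] = u[0] = 1, the sequence is periodic with period 28.
(213 - 0) mod 28 = 17, so u[213] = u[17] = 11.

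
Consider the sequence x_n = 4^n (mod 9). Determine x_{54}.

Computing terms: x_0 = 1, x_1 = 4, x_2 = 7, x_3 = 1.
Since x_3 = x_0 = 1, the sequence is periodic with period 3.
(54 - 0) mod 3 = 0, so x_{54} = x_0 = 1.

1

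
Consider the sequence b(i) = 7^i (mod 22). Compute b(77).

17

b(1) = 7,  b(2) = 5,  b(3) = 13,  b(4) = 3,  b(5) = 21,  b(6) = 15,  b(7) = 17,  b(8) = 9,  b(9) = 19,  b(10) = 1,  b(11) = 7.
Since b(11) = b(1) = 7, the sequence is periodic with period 10.
So b(77) = b(1 + ((77-1) mod 10)) = b(7) = 17.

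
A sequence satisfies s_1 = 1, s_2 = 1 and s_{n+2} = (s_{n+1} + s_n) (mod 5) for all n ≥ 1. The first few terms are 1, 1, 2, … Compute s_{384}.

s_1 = 1, s_2 = 1, s_3 = 2, s_4 = 3, s_5 = 0, s_6 = 3, s_7 = 3, s_8 = 1, s_9 = 4, s_{10} = 0, s_{11} = 4, s_{12} = 4, s_{13} = 3, s_{14} = 2, s_{15} = 0, s_{16} = 2, s_{17} = 2, s_{18} = 4, s_{19} = 1, s_{20} = 0, s_{21} = 1, s_{22} = 1.
Since (s_{21}, s_{22}) = (s_1, s_2) = (1, 1) (two consecutive terms determine the rest), the sequence is periodic with period 20.
(384 - 1) mod 20 = 3, so s_{384} = s_4 = 3.

3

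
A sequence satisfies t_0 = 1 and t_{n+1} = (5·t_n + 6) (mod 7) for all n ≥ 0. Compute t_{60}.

1

We have t_0 = 1; t_1 = 4; t_2 = 5; t_3 = 3; t_4 = 0; t_5 = 6; t_6 = 1.
Since t_6 = t_0 = 1, the sequence is periodic with period 6.
(60 - 0) mod 6 = 0, so t_{60} = t_0 = 1.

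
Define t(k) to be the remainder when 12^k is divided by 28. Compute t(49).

Listing terms: t(1) = 12; t(2) = 4; t(3) = 20; t(4) = 16; t(5) = 24; t(6) = 8; t(7) = 12.
The sequence repeats with period 6.
(49 - 1) mod 6 = 0, so t(49) = t(1) = 12.

12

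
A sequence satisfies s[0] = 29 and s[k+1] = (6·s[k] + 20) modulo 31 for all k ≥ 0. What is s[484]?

15

Listing terms: s[0] = 29, s[1] = 8, s[2] = 6, s[3] = 25, s[4] = 15, s[5] = 17, s[6] = 29.
The sequence repeats with period 6.
So s[484] = s[0 + ((484-0) mod 6)] = s[4] = 15.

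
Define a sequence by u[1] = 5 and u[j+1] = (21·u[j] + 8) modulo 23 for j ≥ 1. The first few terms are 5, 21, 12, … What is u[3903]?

2

Computing terms: u[1] = 5, u[2] = 21, u[3] = 12, u[4] = 7, u[5] = 17, u[6] = 20, u[7] = 14, u[8] = 3, u[9] = 2, u[10] = 4, u[11] = 0, u[12] = 8, u[13] = 15, u[14] = 1, u[15] = 6, u[16] = 19, u[17] = 16, u[18] = 22, u[19] = 10, u[20] = 11, u[21] = 9, u[22] = 13, u[23] = 5.
The sequence repeats with period 22.
(3903 - 1) mod 22 = 8, so u[3903] = u[9] = 2.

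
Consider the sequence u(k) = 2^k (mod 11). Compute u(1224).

5

u(0) = 1; u(1) = 2; u(2) = 4; u(3) = 8; u(4) = 5; u(5) = 10; u(6) = 9; u(7) = 7; u(8) = 3; u(9) = 6; u(10) = 1.
The sequence repeats with period 10.
(1224 - 0) mod 10 = 4, so u(1224) = u(4) = 5.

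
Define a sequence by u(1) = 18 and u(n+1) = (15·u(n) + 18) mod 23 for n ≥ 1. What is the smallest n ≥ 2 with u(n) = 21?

4

Computing terms: u(1) = 18, u(2) = 12, u(3) = 14, u(4) = 21, u(5) = 11, u(6) = 22, u(7) = 3, u(8) = 17, u(9) = 20, u(10) = 19, u(11) = 4, u(12) = 9, u(13) = 15, u(14) = 13, u(15) = 6, u(16) = 16, u(17) = 5, u(18) = 1, u(19) = 10, u(20) = 7, u(21) = 8, u(22) = 0, u(23) = 18.
Since u(23) = u(1) = 18, the sequence is periodic with period 22.
The value 21 first appears (with n ≥ 2) at u(4).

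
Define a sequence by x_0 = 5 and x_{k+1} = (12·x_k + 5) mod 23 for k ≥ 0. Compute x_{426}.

16

Computing terms: x_0 = 5,  x_1 = 19,  x_2 = 3,  x_3 = 18,  x_4 = 14,  x_5 = 12,  x_6 = 11,  x_7 = 22,  x_8 = 16,  x_9 = 13,  x_{10} = 0,  x_{11} = 5.
The sequence repeats with period 11.
(426 - 0) mod 11 = 8, so x_{426} = x_8 = 16.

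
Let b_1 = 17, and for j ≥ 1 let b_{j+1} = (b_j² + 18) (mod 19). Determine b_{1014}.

Listing terms: b_1 = 17; b_2 = 3; b_3 = 8; b_4 = 6; b_5 = 16; b_6 = 8.
Since b_6 = b_3 = 8, the sequence is eventually periodic: after a pre-period of length 2 it cycles with period 3.
For j ≥ 3, b_j depends only on (j - 3) mod 3. (1014 - 3) mod 3 = 0, so b_{1014} = b_3 = 8.

8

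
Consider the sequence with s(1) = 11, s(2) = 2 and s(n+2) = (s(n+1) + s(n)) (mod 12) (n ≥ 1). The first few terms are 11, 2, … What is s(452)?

Computing terms: s(1) = 11,  s(2) = 2,  s(3) = 1,  s(4) = 3,  s(5) = 4,  s(6) = 7,  s(7) = 11,  s(8) = 6,  s(9) = 5,  s(10) = 11,  s(11) = 4,  s(12) = 3,  s(13) = 7,  s(14) = 10,  s(15) = 5,  s(16) = 3,  s(17) = 8,  s(18) = 11,  s(19) = 7,  s(20) = 6,  s(21) = 1,  s(22) = 7,  s(23) = 8,  s(24) = 3,  s(25) = 11,  s(26) = 2.
The sequence repeats with period 24.
So s(452) = s(1 + ((452-1) mod 24)) = s(20) = 6.

6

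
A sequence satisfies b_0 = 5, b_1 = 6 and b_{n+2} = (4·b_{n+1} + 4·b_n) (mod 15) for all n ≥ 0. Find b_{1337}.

9

b_0 = 5,  b_1 = 6,  b_2 = 14,  b_3 = 5,  b_4 = 1,  b_5 = 9,  b_6 = 10,  b_7 = 1,  b_8 = 14,  b_9 = 0,  b_{10} = 11,  b_{11} = 14,  b_{12} = 10,  b_{13} = 6,  b_{14} = 4,  b_{15} = 10,  b_{16} = 11,  b_{17} = 9,  b_{18} = 5,  b_{19} = 11,  b_{20} = 4,  b_{21} = 0,  b_{22} = 1,  b_{23} = 4,  b_{24} = 5,  b_{25} = 6.
The sequence repeats with period 24.
So b_{1337} = b_{0 + ((1337-0) mod 24)} = b_{17} = 9.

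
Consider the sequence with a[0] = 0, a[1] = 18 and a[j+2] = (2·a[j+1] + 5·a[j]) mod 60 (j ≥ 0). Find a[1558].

Computing terms: a[0] = 0,  a[1] = 18,  a[2] = 36,  a[3] = 42,  a[4] = 24,  a[5] = 18,  a[6] = 36.
Since (a[5], a[6]) = (a[1], a[2]) = (18, 36) (two consecutive terms determine the rest), the sequence is eventually periodic: after a pre-period of length 1 it cycles with period 4.
For j ≥ 1, a[j] depends only on (j - 1) mod 4. (1558 - 1) mod 4 = 1, so a[1558] = a[2] = 36.

36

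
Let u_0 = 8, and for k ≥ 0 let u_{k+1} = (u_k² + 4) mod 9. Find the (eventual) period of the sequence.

u_0 = 8, u_1 = 5, u_2 = 2, u_3 = 8.
The sequence repeats with period 3.

3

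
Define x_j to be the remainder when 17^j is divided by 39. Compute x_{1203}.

38

Listing terms: x_1 = 17,  x_2 = 16,  x_3 = 38,  x_4 = 22,  x_5 = 23,  x_6 = 1,  x_7 = 17.
Since x_7 = x_1 = 17, the sequence is periodic with period 6.
(1203 - 1) mod 6 = 2, so x_{1203} = x_3 = 38.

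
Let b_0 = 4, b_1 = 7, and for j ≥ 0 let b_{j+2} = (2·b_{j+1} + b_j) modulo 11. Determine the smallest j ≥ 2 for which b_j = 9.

5

Listing terms: b_0 = 4,  b_1 = 7,  b_2 = 7,  b_3 = 10,  b_4 = 5,  b_5 = 9,  b_6 = 1,  b_7 = 0,  b_8 = 1,  b_9 = 2,  b_{10} = 5,  b_{11} = 1,  b_{12} = 7,  b_{13} = 4,  b_{14} = 4,  b_{15} = 1,  b_{16} = 6,  b_{17} = 2,  b_{18} = 10,  b_{19} = 0,  b_{20} = 10,  b_{21} = 9,  b_{22} = 6,  b_{23} = 10,  b_{24} = 4,  b_{25} = 7.
The sequence repeats with period 24.
The value 9 first appears (with j ≥ 2) at b_5.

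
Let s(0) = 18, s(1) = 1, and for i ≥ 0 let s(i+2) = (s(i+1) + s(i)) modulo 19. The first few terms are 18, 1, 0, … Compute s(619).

Listing terms: s(0) = 18; s(1) = 1; s(2) = 0; s(3) = 1; s(4) = 1; s(5) = 2; s(6) = 3; s(7) = 5; s(8) = 8; s(9) = 13; s(10) = 2; s(11) = 15; s(12) = 17; s(13) = 13; s(14) = 11; s(15) = 5; s(16) = 16; s(17) = 2; s(18) = 18; s(19) = 1.
The sequence repeats with period 18.
So s(619) = s(0 + ((619-0) mod 18)) = s(7) = 5.

5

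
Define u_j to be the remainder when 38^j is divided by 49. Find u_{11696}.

9

u_1 = 38; u_2 = 23; u_3 = 41; u_4 = 39; u_5 = 12; u_6 = 15; u_7 = 31; u_8 = 2; u_9 = 27; u_{10} = 46; u_{11} = 33; u_{12} = 29; u_{13} = 24; u_{14} = 30; u_{15} = 13; u_{16} = 4; u_{17} = 5; u_{18} = 43; u_{19} = 17; u_{20} = 9; u_{21} = 48; u_{22} = 11; u_{23} = 26; u_{24} = 8; u_{25} = 10; u_{26} = 37; u_{27} = 34; u_{28} = 18; u_{29} = 47; u_{30} = 22; u_{31} = 3; u_{32} = 16; u_{33} = 20; u_{34} = 25; u_{35} = 19; u_{36} = 36; u_{37} = 45; u_{38} = 44; u_{39} = 6; u_{40} = 32; u_{41} = 40; u_{42} = 1; u_{43} = 38.
Since u_{43} = u_1 = 38, the sequence is periodic with period 42.
So u_{11696} = u_{1 + ((11696-1) mod 42)} = u_{20} = 9.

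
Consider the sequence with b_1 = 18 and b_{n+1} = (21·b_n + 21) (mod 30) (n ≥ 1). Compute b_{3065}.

We have b_1 = 18; b_2 = 9; b_3 = 0; b_4 = 21; b_5 = 12; b_6 = 3; b_7 = 24; b_8 = 15; b_9 = 6; b_{10} = 27; b_{11} = 18.
The sequence repeats with period 10.
(3065 - 1) mod 10 = 4, so b_{3065} = b_5 = 12.

12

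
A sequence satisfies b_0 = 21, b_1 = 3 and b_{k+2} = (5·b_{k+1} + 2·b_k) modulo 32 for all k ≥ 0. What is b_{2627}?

Listing terms: b_0 = 21, b_1 = 3, b_2 = 25, b_3 = 3, b_4 = 1, b_5 = 11, b_6 = 25, b_7 = 19, b_8 = 17, b_9 = 27, b_{10} = 9, b_{11} = 3, b_{12} = 1.
Since (b_{11}, b_{12}) = (b_3, b_4) = (3, 1) (two consecutive terms determine the rest), the sequence is eventually periodic: after a pre-period of length 3 it cycles with period 8.
For k ≥ 3, b_k depends only on (k - 3) mod 8. (2627 - 3) mod 8 = 0, so b_{2627} = b_3 = 3.

3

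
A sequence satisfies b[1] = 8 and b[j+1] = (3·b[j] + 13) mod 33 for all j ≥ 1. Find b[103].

Computing terms: b[1] = 8, b[2] = 4, b[3] = 25, b[4] = 22, b[5] = 13, b[6] = 19, b[7] = 4.
Since b[7] = b[2] = 4, the sequence is eventually periodic: after a pre-period of length 1 it cycles with period 5.
For j ≥ 2, b[j] depends only on (j - 2) mod 5. (103 - 2) mod 5 = 1, so b[103] = b[3] = 25.

25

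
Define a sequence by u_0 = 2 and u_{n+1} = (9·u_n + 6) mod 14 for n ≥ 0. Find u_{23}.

12

Computing terms: u_0 = 2, u_1 = 10, u_2 = 12, u_3 = 2.
Since u_3 = u_0 = 2, the sequence is periodic with period 3.
(23 - 0) mod 3 = 2, so u_{23} = u_2 = 12.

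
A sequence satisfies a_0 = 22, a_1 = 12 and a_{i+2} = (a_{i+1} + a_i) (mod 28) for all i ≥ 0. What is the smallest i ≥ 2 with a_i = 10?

6

Computing terms: a_0 = 22; a_1 = 12; a_2 = 6; a_3 = 18; a_4 = 24; a_5 = 14; a_6 = 10; a_7 = 24; a_8 = 6; a_9 = 2; a_{10} = 8; a_{11} = 10; a_{12} = 18; a_{13} = 0; a_{14} = 18; a_{15} = 18; a_{16} = 8; a_{17} = 26; a_{18} = 6; a_{19} = 4; a_{20} = 10; a_{21} = 14; a_{22} = 24; a_{23} = 10; a_{24} = 6; a_{25} = 16; a_{26} = 22; a_{27} = 10; a_{28} = 4; a_{29} = 14; a_{30} = 18; a_{31} = 4; a_{32} = 22; a_{33} = 26; a_{34} = 20; a_{35} = 18; a_{36} = 10; a_{37} = 0; a_{38} = 10; a_{39} = 10; a_{40} = 20; a_{41} = 2; a_{42} = 22; a_{43} = 24; a_{44} = 18; a_{45} = 14; a_{46} = 4; a_{47} = 18; a_{48} = 22; a_{49} = 12.
Since (a_{48}, a_{49}) = (a_0, a_1) = (22, 12) (two consecutive terms determine the rest), the sequence is periodic with period 48.
The value 10 first appears (with i ≥ 2) at a_6.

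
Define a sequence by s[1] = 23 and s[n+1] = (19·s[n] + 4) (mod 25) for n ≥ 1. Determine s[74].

We have s[1] = 23; s[2] = 16; s[3] = 8; s[4] = 6; s[5] = 18; s[6] = 21; s[7] = 3; s[8] = 11; s[9] = 13; s[10] = 1; s[11] = 23.
Since s[11] = s[1] = 23, the sequence is periodic with period 10.
So s[74] = s[1 + ((74-1) mod 10)] = s[4] = 6.

6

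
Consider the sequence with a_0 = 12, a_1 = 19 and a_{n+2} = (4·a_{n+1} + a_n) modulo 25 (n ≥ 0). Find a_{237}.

9

a_0 = 12,  a_1 = 19,  a_2 = 13,  a_3 = 21,  a_4 = 22,  a_5 = 9,  a_6 = 8,  a_7 = 16,  a_8 = 22,  a_9 = 4,  a_{10} = 13,  a_{11} = 6,  a_{12} = 12,  a_{13} = 4,  a_{14} = 3,  a_{15} = 16,  a_{16} = 17,  a_{17} = 9,  a_{18} = 3,  a_{19} = 21,  a_{20} = 12,  a_{21} = 19.
Since (a_{20}, a_{21}) = (a_0, a_1) = (12, 19) (two consecutive terms determine the rest), the sequence is periodic with period 20.
So a_{237} = a_{0 + ((237-0) mod 20)} = a_{17} = 9.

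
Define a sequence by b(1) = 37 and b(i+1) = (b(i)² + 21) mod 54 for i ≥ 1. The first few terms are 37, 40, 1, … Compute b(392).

40

b(1) = 37; b(2) = 40; b(3) = 1; b(4) = 22; b(5) = 19; b(6) = 4; b(7) = 37.
Since b(7) = b(1) = 37, the sequence is periodic with period 6.
(392 - 1) mod 6 = 1, so b(392) = b(2) = 40.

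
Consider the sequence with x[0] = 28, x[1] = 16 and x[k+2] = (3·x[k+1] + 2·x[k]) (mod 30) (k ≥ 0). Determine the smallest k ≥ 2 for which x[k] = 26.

14

We have x[0] = 28,  x[1] = 16,  x[2] = 14,  x[3] = 14,  x[4] = 10,  x[5] = 28,  x[6] = 14,  x[7] = 8,  x[8] = 22,  x[9] = 22,  x[10] = 20,  x[11] = 14,  x[12] = 22,  x[13] = 4,  x[14] = 26,  x[15] = 26,  x[16] = 10,  x[17] = 22,  x[18] = 26,  x[19] = 2,  x[20] = 28,  x[21] = 28,  x[22] = 20,  x[23] = 26,  x[24] = 28,  x[25] = 16.
The sequence repeats with period 24.
The value 26 first appears (with k ≥ 2) at x[14].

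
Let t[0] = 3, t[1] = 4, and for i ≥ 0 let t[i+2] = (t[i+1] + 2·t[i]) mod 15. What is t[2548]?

We have t[0] = 3, t[1] = 4, t[2] = 10, t[3] = 3, t[4] = 8, t[5] = 14, t[6] = 0, t[7] = 13, t[8] = 13, t[9] = 9, t[10] = 5, t[11] = 8, t[12] = 3, t[13] = 4.
The sequence repeats with period 12.
(2548 - 0) mod 12 = 4, so t[2548] = t[4] = 8.

8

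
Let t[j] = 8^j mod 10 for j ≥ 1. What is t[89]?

Computing terms: t[1] = 8, t[2] = 4, t[3] = 2, t[4] = 6, t[5] = 8.
Since t[5] = t[1] = 8, the sequence is periodic with period 4.
So t[89] = t[1 + ((89-1) mod 4)] = t[1] = 8.

8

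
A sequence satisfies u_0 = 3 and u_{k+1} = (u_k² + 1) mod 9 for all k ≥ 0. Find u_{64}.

8

Computing terms: u_0 = 3,  u_1 = 1,  u_2 = 2,  u_3 = 5,  u_4 = 8,  u_5 = 2.
Since u_5 = u_2 = 2, the sequence is eventually periodic: after a pre-period of length 2 it cycles with period 3.
For k ≥ 2, u_k depends only on (k - 2) mod 3. (64 - 2) mod 3 = 2, so u_{64} = u_4 = 8.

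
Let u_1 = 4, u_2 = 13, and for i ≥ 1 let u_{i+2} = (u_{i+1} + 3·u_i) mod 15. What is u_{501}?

Computing terms: u_1 = 4; u_2 = 13; u_3 = 10; u_4 = 4; u_5 = 4; u_6 = 1; u_7 = 13; u_8 = 1; u_9 = 10; u_{10} = 13; u_{11} = 13; u_{12} = 7; u_{13} = 1; u_{14} = 7; u_{15} = 10; u_{16} = 1; u_{17} = 1; u_{18} = 4; u_{19} = 7; u_{20} = 4; u_{21} = 10; u_{22} = 7; u_{23} = 7; u_{24} = 13; u_{25} = 4; u_{26} = 13.
The sequence repeats with period 24.
So u_{501} = u_{1 + ((501-1) mod 24)} = u_{21} = 10.

10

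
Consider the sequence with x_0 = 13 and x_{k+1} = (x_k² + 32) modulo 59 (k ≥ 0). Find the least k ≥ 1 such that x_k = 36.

x_0 = 13; x_1 = 24; x_2 = 18; x_3 = 2; x_4 = 36; x_5 = 30; x_6 = 47; x_7 = 58; x_8 = 33; x_9 = 0; x_{10} = 32; x_{11} = 53; x_{12} = 9; x_{13} = 54; x_{14} = 57; x_{15} = 36.
Since x_{15} = x_4 = 36, the sequence is eventually periodic: after a pre-period of length 4 it cycles with period 11.
The value 36 first appears (with k ≥ 1) at x_4.

4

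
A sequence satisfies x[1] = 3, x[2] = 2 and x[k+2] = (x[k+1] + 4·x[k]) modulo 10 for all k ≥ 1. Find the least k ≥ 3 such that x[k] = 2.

x[1] = 3,  x[2] = 2,  x[3] = 4,  x[4] = 2,  x[5] = 8,  x[6] = 6,  x[7] = 8,  x[8] = 2,  x[9] = 4.
Since (x[8], x[9]) = (x[2], x[3]) = (2, 4) (two consecutive terms determine the rest), the sequence is eventually periodic: after a pre-period of length 1 it cycles with period 6.
The value 2 first appears (with k ≥ 3) at x[4].

4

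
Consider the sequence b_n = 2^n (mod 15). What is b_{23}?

8

We have b_1 = 2; b_2 = 4; b_3 = 8; b_4 = 1; b_5 = 2.
Since b_5 = b_1 = 2, the sequence is periodic with period 4.
So b_{23} = b_{1 + ((23-1) mod 4)} = b_3 = 8.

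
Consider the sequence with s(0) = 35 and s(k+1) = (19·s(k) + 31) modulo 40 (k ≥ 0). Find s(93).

We have s(0) = 35; s(1) = 16; s(2) = 15; s(3) = 36; s(4) = 35.
Since s(4) = s(0) = 35, the sequence is periodic with period 4.
So s(93) = s(0 + ((93-0) mod 4)) = s(1) = 16.

16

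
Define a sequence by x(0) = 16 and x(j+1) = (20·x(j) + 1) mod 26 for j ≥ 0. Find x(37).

x(0) = 16, x(1) = 9, x(2) = 25, x(3) = 7, x(4) = 11, x(5) = 13, x(6) = 1, x(7) = 21, x(8) = 5, x(9) = 23, x(10) = 19, x(11) = 17, x(12) = 3, x(13) = 9.
Since x(13) = x(1) = 9, the sequence is eventually periodic: after a pre-period of length 1 it cycles with period 12.
For j ≥ 1, x(j) depends only on (j - 1) mod 12. (37 - 1) mod 12 = 0, so x(37) = x(1) = 9.

9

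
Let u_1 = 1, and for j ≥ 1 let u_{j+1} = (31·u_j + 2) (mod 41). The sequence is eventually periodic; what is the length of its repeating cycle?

We have u_1 = 1; u_2 = 33; u_3 = 0; u_4 = 2; u_5 = 23; u_6 = 18; u_7 = 27; u_8 = 19; u_9 = 17; u_{10} = 37; u_{11} = 1.
The sequence repeats with period 10.

10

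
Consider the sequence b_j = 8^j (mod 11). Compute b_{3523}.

Listing terms: b_1 = 8,  b_2 = 9,  b_3 = 6,  b_4 = 4,  b_5 = 10,  b_6 = 3,  b_7 = 2,  b_8 = 5,  b_9 = 7,  b_{10} = 1,  b_{11} = 8.
The sequence repeats with period 10.
(3523 - 1) mod 10 = 2, so b_{3523} = b_3 = 6.

6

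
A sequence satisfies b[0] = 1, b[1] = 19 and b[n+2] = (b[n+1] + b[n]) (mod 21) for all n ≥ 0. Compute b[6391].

3

Listing terms: b[0] = 1, b[1] = 19, b[2] = 20, b[3] = 18, b[4] = 17, b[5] = 14, b[6] = 10, b[7] = 3, b[8] = 13, b[9] = 16, b[10] = 8, b[11] = 3, b[12] = 11, b[13] = 14, b[14] = 4, b[15] = 18, b[16] = 1, b[17] = 19.
The sequence repeats with period 16.
So b[6391] = b[0 + ((6391-0) mod 16)] = b[7] = 3.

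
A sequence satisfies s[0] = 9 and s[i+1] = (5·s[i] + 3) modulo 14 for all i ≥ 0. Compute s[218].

We have s[0] = 9, s[1] = 6, s[2] = 5, s[3] = 0, s[4] = 3, s[5] = 4, s[6] = 9.
The sequence repeats with period 6.
(218 - 0) mod 6 = 2, so s[218] = s[2] = 5.

5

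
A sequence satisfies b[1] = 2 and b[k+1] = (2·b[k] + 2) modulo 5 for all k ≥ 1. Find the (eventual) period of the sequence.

4

We have b[1] = 2; b[2] = 1; b[3] = 4; b[4] = 0; b[5] = 2.
Since b[5] = b[1] = 2, the sequence is periodic with period 4.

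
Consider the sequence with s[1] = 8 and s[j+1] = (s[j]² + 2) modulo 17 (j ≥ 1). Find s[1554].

3

s[1] = 8, s[2] = 15, s[3] = 6, s[4] = 4, s[5] = 1, s[6] = 3, s[7] = 11, s[8] = 4.
Since s[8] = s[4] = 4, the sequence is eventually periodic: after a pre-period of length 3 it cycles with period 4.
For j ≥ 4, s[j] depends only on (j - 4) mod 4. (1554 - 4) mod 4 = 2, so s[1554] = s[6] = 3.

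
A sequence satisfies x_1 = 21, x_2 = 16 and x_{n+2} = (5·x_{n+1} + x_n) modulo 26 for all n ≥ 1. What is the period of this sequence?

12

Computing terms: x_1 = 21,  x_2 = 16,  x_3 = 23,  x_4 = 1,  x_5 = 2,  x_6 = 11,  x_7 = 5,  x_8 = 10,  x_9 = 3,  x_{10} = 25,  x_{11} = 24,  x_{12} = 15,  x_{13} = 21,  x_{14} = 16.
Since (x_{13}, x_{14}) = (x_1, x_2) = (21, 16) (two consecutive terms determine the rest), the sequence is periodic with period 12.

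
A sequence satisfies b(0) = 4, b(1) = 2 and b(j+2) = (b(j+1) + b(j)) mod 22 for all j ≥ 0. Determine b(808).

We have b(0) = 4, b(1) = 2, b(2) = 6, b(3) = 8, b(4) = 14, b(5) = 0, b(6) = 14, b(7) = 14, b(8) = 6, b(9) = 20, b(10) = 4, b(11) = 2.
The sequence repeats with period 10.
So b(808) = b(0 + ((808-0) mod 10)) = b(8) = 6.

6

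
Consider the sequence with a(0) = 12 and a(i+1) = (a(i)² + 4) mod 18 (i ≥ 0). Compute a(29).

2

a(0) = 12,  a(1) = 4,  a(2) = 2,  a(3) = 8,  a(4) = 14,  a(5) = 2.
Since a(5) = a(2) = 2, the sequence is eventually periodic: after a pre-period of length 2 it cycles with period 3.
For i ≥ 2, a(i) depends only on (i - 2) mod 3. (29 - 2) mod 3 = 0, so a(29) = a(2) = 2.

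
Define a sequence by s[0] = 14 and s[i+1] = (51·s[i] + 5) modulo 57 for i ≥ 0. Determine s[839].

11

We have s[0] = 14, s[1] = 35, s[2] = 23, s[3] = 38, s[4] = 5, s[5] = 32, s[6] = 41, s[7] = 44, s[8] = 26, s[9] = 20, s[10] = 56, s[11] = 11, s[12] = 53, s[13] = 29, s[14] = 2, s[15] = 50, s[16] = 47, s[17] = 8, s[18] = 14.
Since s[18] = s[0] = 14, the sequence is periodic with period 18.
So s[839] = s[0 + ((839-0) mod 18)] = s[11] = 11.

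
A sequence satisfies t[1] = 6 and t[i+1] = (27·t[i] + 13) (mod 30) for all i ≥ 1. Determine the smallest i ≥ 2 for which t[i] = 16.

Listing terms: t[1] = 6; t[2] = 25; t[3] = 28; t[4] = 19; t[5] = 16; t[6] = 25.
Since t[6] = t[2] = 25, the sequence is eventually periodic: after a pre-period of length 1 it cycles with period 4.
The value 16 first appears (with i ≥ 2) at t[5].

5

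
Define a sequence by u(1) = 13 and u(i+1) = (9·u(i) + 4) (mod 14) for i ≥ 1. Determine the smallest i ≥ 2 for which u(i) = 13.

4

Computing terms: u(1) = 13,  u(2) = 9,  u(3) = 1,  u(4) = 13.
Since u(4) = u(1) = 13, the sequence is periodic with period 3.
The value 13 next appears (with i ≥ 2) at u(4).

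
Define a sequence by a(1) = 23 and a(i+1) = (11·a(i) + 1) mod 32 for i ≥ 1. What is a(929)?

23

Listing terms: a(1) = 23,  a(2) = 30,  a(3) = 11,  a(4) = 26,  a(5) = 31,  a(6) = 22,  a(7) = 19,  a(8) = 18,  a(9) = 7,  a(10) = 14,  a(11) = 27,  a(12) = 10,  a(13) = 15,  a(14) = 6,  a(15) = 3,  a(16) = 2,  a(17) = 23.
The sequence repeats with period 16.
So a(929) = a(1 + ((929-1) mod 16)) = a(1) = 23.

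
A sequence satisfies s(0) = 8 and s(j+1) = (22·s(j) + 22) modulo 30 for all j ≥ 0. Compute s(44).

s(0) = 8; s(1) = 18; s(2) = 28; s(3) = 8.
Since s(3) = s(0) = 8, the sequence is periodic with period 3.
So s(44) = s(0 + ((44-0) mod 3)) = s(2) = 28.

28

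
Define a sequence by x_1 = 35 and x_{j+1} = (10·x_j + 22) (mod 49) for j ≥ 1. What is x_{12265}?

Listing terms: x_1 = 35; x_2 = 29; x_3 = 18; x_4 = 6; x_5 = 33; x_6 = 9; x_7 = 14; x_8 = 15; x_9 = 25; x_{10} = 27; x_{11} = 47; x_{12} = 2; x_{13} = 42; x_{14} = 1; x_{15} = 32; x_{16} = 48; x_{17} = 12; x_{18} = 44; x_{19} = 21; x_{20} = 36; x_{21} = 39; x_{22} = 20; x_{23} = 26; x_{24} = 37; x_{25} = 0; x_{26} = 22; x_{27} = 46; x_{28} = 41; x_{29} = 40; x_{30} = 30; x_{31} = 28; x_{32} = 8; x_{33} = 4; x_{34} = 13; x_{35} = 5; x_{36} = 23; x_{37} = 7; x_{38} = 43; x_{39} = 11; x_{40} = 34; x_{41} = 19; x_{42} = 16; x_{43} = 35.
The sequence repeats with period 42.
(12265 - 1) mod 42 = 0, so x_{12265} = x_1 = 35.

35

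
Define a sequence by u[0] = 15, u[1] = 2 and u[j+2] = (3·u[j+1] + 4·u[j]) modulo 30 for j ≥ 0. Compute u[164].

We have u[0] = 15; u[1] = 2; u[2] = 6; u[3] = 26; u[4] = 12; u[5] = 20; u[6] = 18; u[7] = 14; u[8] = 24; u[9] = 8; u[10] = 0; u[11] = 2; u[12] = 6.
Since (u[11], u[12]) = (u[1], u[2]) = (2, 6) (two consecutive terms determine the rest), the sequence is eventually periodic: after a pre-period of length 1 it cycles with period 10.
For j ≥ 1, u[j] depends only on (j - 1) mod 10. (164 - 1) mod 10 = 3, so u[164] = u[4] = 12.

12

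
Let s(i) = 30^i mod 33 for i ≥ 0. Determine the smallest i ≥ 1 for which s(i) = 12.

10

Computing terms: s(0) = 1, s(1) = 30, s(2) = 9, s(3) = 6, s(4) = 15, s(5) = 21, s(6) = 3, s(7) = 24, s(8) = 27, s(9) = 18, s(10) = 12, s(11) = 30.
Since s(11) = s(1) = 30, the sequence is eventually periodic: after a pre-period of length 1 it cycles with period 10.
The value 12 first appears (with i ≥ 1) at s(10).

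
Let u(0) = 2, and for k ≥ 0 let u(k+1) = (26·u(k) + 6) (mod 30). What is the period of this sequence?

10

u(0) = 2,  u(1) = 28,  u(2) = 14,  u(3) = 10,  u(4) = 26,  u(5) = 22,  u(6) = 8,  u(7) = 4,  u(8) = 20,  u(9) = 16,  u(10) = 2.
The sequence repeats with period 10.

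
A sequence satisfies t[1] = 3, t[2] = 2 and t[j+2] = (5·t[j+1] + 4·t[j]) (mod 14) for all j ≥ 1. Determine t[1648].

We have t[1] = 3; t[2] = 2; t[3] = 8; t[4] = 6; t[5] = 6; t[6] = 12; t[7] = 0; t[8] = 6; t[9] = 2; t[10] = 6; t[11] = 10; t[12] = 4; t[13] = 4; t[14] = 8; t[15] = 0; t[16] = 4; t[17] = 6; t[18] = 4; t[19] = 2; t[20] = 12; t[21] = 12; t[22] = 10; t[23] = 0; t[24] = 12; t[25] = 4; t[26] = 12; t[27] = 6; t[28] = 8; t[29] = 8; t[30] = 2; t[31] = 0; t[32] = 8; t[33] = 12; t[34] = 8; t[35] = 4; t[36] = 10; t[37] = 10; t[38] = 6; t[39] = 0; t[40] = 10; t[41] = 8; t[42] = 10; t[43] = 12; t[44] = 2; t[45] = 2; t[46] = 4; t[47] = 0; t[48] = 2; t[49] = 10; t[50] = 2; t[51] = 8.
Since (t[50], t[51]) = (t[2], t[3]) = (2, 8) (two consecutive terms determine the rest), the sequence is eventually periodic: after a pre-period of length 1 it cycles with period 48.
For j ≥ 2, t[j] depends only on (j - 2) mod 48. (1648 - 2) mod 48 = 14, so t[1648] = t[16] = 4.

4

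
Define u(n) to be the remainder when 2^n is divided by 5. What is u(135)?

Computing terms: u(1) = 2; u(2) = 4; u(3) = 3; u(4) = 1; u(5) = 2.
The sequence repeats with period 4.
(135 - 1) mod 4 = 2, so u(135) = u(3) = 3.

3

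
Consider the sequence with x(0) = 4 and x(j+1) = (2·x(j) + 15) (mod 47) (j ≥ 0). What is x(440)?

43

Computing terms: x(0) = 4, x(1) = 23, x(2) = 14, x(3) = 43, x(4) = 7, x(5) = 29, x(6) = 26, x(7) = 20, x(8) = 8, x(9) = 31, x(10) = 30, x(11) = 28, x(12) = 24, x(13) = 16, x(14) = 0, x(15) = 15, x(16) = 45, x(17) = 11, x(18) = 37, x(19) = 42, x(20) = 5, x(21) = 25, x(22) = 18, x(23) = 4.
Since x(23) = x(0) = 4, the sequence is periodic with period 23.
(440 - 0) mod 23 = 3, so x(440) = x(3) = 43.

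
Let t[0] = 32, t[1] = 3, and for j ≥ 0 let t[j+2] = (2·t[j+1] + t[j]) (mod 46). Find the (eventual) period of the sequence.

We have t[0] = 32, t[1] = 3, t[2] = 38, t[3] = 33, t[4] = 12, t[5] = 11, t[6] = 34, t[7] = 33, t[8] = 8, t[9] = 3, t[10] = 14, t[11] = 31, t[12] = 30, t[13] = 45, t[14] = 28, t[15] = 9, t[16] = 0, t[17] = 9, t[18] = 18, t[19] = 45, t[20] = 16, t[21] = 31, t[22] = 32, t[23] = 3.
Since (t[22], t[23]) = (t[0], t[1]) = (32, 3) (two consecutive terms determine the rest), the sequence is periodic with period 22.

22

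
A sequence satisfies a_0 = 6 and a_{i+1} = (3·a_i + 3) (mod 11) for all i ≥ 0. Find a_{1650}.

6

We have a_0 = 6; a_1 = 10; a_2 = 0; a_3 = 3; a_4 = 1; a_5 = 6.
Since a_5 = a_0 = 6, the sequence is periodic with period 5.
(1650 - 0) mod 5 = 0, so a_{1650} = a_0 = 6.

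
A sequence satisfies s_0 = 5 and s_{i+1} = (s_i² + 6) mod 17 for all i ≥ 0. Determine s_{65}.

5

Computing terms: s_0 = 5,  s_1 = 14,  s_2 = 15,  s_3 = 10,  s_4 = 4,  s_5 = 5.
The sequence repeats with period 5.
(65 - 0) mod 5 = 0, so s_{65} = s_0 = 5.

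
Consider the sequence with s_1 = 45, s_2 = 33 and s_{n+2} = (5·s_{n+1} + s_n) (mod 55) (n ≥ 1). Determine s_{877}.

10

Listing terms: s_1 = 45; s_2 = 33; s_3 = 45; s_4 = 38; s_5 = 15; s_6 = 3; s_7 = 30; s_8 = 43; s_9 = 25; s_{10} = 3; s_{11} = 40; s_{12} = 38; s_{13} = 10; s_{14} = 33; s_{15} = 10; s_{16} = 28; s_{17} = 40; s_{18} = 8; s_{19} = 25; s_{20} = 23; s_{21} = 30; s_{22} = 8; s_{23} = 15; s_{24} = 28; s_{25} = 45; s_{26} = 33.
Since (s_{25}, s_{26}) = (s_1, s_2) = (45, 33) (two consecutive terms determine the rest), the sequence is periodic with period 24.
(877 - 1) mod 24 = 12, so s_{877} = s_{13} = 10.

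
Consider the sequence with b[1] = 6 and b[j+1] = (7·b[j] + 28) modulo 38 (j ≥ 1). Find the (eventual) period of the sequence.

3

b[1] = 6,  b[2] = 32,  b[3] = 24,  b[4] = 6.
Since b[4] = b[1] = 6, the sequence is periodic with period 3.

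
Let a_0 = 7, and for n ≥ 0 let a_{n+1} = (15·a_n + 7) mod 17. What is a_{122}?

Computing terms: a_0 = 7, a_1 = 10, a_2 = 4, a_3 = 16, a_4 = 9, a_5 = 6, a_6 = 12, a_7 = 0, a_8 = 7.
Since a_8 = a_0 = 7, the sequence is periodic with period 8.
So a_{122} = a_{0 + ((122-0) mod 8)} = a_2 = 4.

4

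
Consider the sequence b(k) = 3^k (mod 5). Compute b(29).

Computing terms: b(1) = 3, b(2) = 4, b(3) = 2, b(4) = 1, b(5) = 3.
Since b(5) = b(1) = 3, the sequence is periodic with period 4.
So b(29) = b(1 + ((29-1) mod 4)) = b(1) = 3.

3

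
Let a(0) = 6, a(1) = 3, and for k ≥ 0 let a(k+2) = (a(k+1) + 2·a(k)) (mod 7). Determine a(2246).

Listing terms: a(0) = 6,  a(1) = 3,  a(2) = 1,  a(3) = 0,  a(4) = 2,  a(5) = 2,  a(6) = 6,  a(7) = 3.
Since (a(6), a(7)) = (a(0), a(1)) = (6, 3) (two consecutive terms determine the rest), the sequence is periodic with period 6.
(2246 - 0) mod 6 = 2, so a(2246) = a(2) = 1.

1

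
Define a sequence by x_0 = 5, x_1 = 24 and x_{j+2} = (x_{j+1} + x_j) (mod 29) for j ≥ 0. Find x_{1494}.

11

x_0 = 5,  x_1 = 24,  x_2 = 0,  x_3 = 24,  x_4 = 24,  x_5 = 19,  x_6 = 14,  x_7 = 4,  x_8 = 18,  x_9 = 22,  x_{10} = 11,  x_{11} = 4,  x_{12} = 15,  x_{13} = 19,  x_{14} = 5,  x_{15} = 24.
The sequence repeats with period 14.
(1494 - 0) mod 14 = 10, so x_{1494} = x_{10} = 11.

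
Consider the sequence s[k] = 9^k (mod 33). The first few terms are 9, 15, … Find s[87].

We have s[1] = 9, s[2] = 15, s[3] = 3, s[4] = 27, s[5] = 12, s[6] = 9.
Since s[6] = s[1] = 9, the sequence is periodic with period 5.
So s[87] = s[1 + ((87-1) mod 5)] = s[2] = 15.

15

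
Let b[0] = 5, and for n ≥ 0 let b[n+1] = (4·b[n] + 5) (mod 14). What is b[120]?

5

We have b[0] = 5,  b[1] = 11,  b[2] = 7,  b[3] = 5.
The sequence repeats with period 3.
So b[120] = b[0 + ((120-0) mod 3)] = b[0] = 5.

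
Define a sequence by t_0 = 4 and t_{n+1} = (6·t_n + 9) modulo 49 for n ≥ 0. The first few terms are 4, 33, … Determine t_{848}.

t_0 = 4, t_1 = 33, t_2 = 11, t_3 = 26, t_4 = 18, t_5 = 19, t_6 = 25, t_7 = 12, t_8 = 32, t_9 = 5, t_{10} = 39, t_{11} = 47, t_{12} = 46, t_{13} = 40, t_{14} = 4.
Since t_{14} = t_0 = 4, the sequence is periodic with period 14.
(848 - 0) mod 14 = 8, so t_{848} = t_8 = 32.

32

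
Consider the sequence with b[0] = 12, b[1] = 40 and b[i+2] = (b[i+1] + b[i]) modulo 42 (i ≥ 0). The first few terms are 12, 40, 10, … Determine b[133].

We have b[0] = 12,  b[1] = 40,  b[2] = 10,  b[3] = 8,  b[4] = 18,  b[5] = 26,  b[6] = 2,  b[7] = 28,  b[8] = 30,  b[9] = 16,  b[10] = 4,  b[11] = 20,  b[12] = 24,  b[13] = 2,  b[14] = 26,  b[15] = 28,  b[16] = 12,  b[17] = 40.
Since (b[16], b[17]) = (b[0], b[1]) = (12, 40) (two consecutive terms determine the rest), the sequence is periodic with period 16.
(133 - 0) mod 16 = 5, so b[133] = b[5] = 26.

26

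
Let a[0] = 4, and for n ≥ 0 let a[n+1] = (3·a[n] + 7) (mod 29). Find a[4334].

2

Computing terms: a[0] = 4; a[1] = 19; a[2] = 6; a[3] = 25; a[4] = 24; a[5] = 21; a[6] = 12; a[7] = 14; a[8] = 20; a[9] = 9; a[10] = 5; a[11] = 22; a[12] = 15; a[13] = 23; a[14] = 18; a[15] = 3; a[16] = 16; a[17] = 26; a[18] = 27; a[19] = 1; a[20] = 10; a[21] = 8; a[22] = 2; a[23] = 13; a[24] = 17; a[25] = 0; a[26] = 7; a[27] = 28; a[28] = 4.
The sequence repeats with period 28.
(4334 - 0) mod 28 = 22, so a[4334] = a[22] = 2.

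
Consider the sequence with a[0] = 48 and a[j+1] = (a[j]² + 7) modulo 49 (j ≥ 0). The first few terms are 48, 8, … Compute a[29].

a[0] = 48,  a[1] = 8,  a[2] = 22,  a[3] = 1,  a[4] = 8.
Since a[4] = a[1] = 8, the sequence is eventually periodic: after a pre-period of length 1 it cycles with period 3.
For j ≥ 1, a[j] depends only on (j - 1) mod 3. (29 - 1) mod 3 = 1, so a[29] = a[2] = 22.

22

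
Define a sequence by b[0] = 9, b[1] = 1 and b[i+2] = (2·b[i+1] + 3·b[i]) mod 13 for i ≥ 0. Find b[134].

Computing terms: b[0] = 9,  b[1] = 1,  b[2] = 3,  b[3] = 9,  b[4] = 1.
The sequence repeats with period 3.
(134 - 0) mod 3 = 2, so b[134] = b[2] = 3.

3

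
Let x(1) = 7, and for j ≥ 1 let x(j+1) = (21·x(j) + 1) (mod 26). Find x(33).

7

Listing terms: x(1) = 7,  x(2) = 18,  x(3) = 15,  x(4) = 4,  x(5) = 7.
Since x(5) = x(1) = 7, the sequence is periodic with period 4.
(33 - 1) mod 4 = 0, so x(33) = x(1) = 7.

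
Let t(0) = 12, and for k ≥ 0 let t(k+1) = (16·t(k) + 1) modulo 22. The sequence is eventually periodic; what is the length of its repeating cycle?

5

We have t(0) = 12, t(1) = 17, t(2) = 9, t(3) = 13, t(4) = 11, t(5) = 1, t(6) = 17.
Since t(6) = t(1) = 17, the sequence is eventually periodic: after a pre-period of length 1 it cycles with period 5.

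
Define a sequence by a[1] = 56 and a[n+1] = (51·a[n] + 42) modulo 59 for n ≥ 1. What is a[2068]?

a[1] = 56, a[2] = 7, a[3] = 45, a[4] = 36, a[5] = 49, a[6] = 4, a[7] = 10, a[8] = 21, a[9] = 51, a[10] = 47, a[11] = 20, a[12] = 0, a[13] = 42, a[14] = 1, a[15] = 34, a[16] = 6, a[17] = 53, a[18] = 31, a[19] = 30, a[20] = 38, a[21] = 33, a[22] = 14, a[23] = 48, a[24] = 12, a[25] = 5, a[26] = 2, a[27] = 26, a[28] = 11, a[29] = 13, a[30] = 56.
The sequence repeats with period 29.
So a[2068] = a[1 + ((2068-1) mod 29)] = a[9] = 51.

51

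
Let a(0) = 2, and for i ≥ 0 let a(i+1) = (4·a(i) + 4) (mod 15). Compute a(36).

2

a(0) = 2,  a(1) = 12,  a(2) = 7,  a(3) = 2.
The sequence repeats with period 3.
So a(36) = a(0 + ((36-0) mod 3)) = a(0) = 2.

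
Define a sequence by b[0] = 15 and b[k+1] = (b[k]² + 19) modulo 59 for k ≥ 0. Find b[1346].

We have b[0] = 15; b[1] = 8; b[2] = 24; b[3] = 5; b[4] = 44; b[5] = 8.
Since b[5] = b[1] = 8, the sequence is eventually periodic: after a pre-period of length 1 it cycles with period 4.
For k ≥ 1, b[k] depends only on (k - 1) mod 4. (1346 - 1) mod 4 = 1, so b[1346] = b[2] = 24.

24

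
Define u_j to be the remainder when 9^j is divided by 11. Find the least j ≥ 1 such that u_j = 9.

Listing terms: u_0 = 1; u_1 = 9; u_2 = 4; u_3 = 3; u_4 = 5; u_5 = 1.
Since u_5 = u_0 = 1, the sequence is periodic with period 5.
The value 9 first appears (with j ≥ 1) at u_1.

1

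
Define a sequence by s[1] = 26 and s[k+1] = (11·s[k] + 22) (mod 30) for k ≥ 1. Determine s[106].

26

We have s[1] = 26,  s[2] = 8,  s[3] = 20,  s[4] = 2,  s[5] = 14,  s[6] = 26.
The sequence repeats with period 5.
(106 - 1) mod 5 = 0, so s[106] = s[1] = 26.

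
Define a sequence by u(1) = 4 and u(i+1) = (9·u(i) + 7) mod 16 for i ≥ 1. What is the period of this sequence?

16

u(1) = 4,  u(2) = 11,  u(3) = 10,  u(4) = 1,  u(5) = 0,  u(6) = 7,  u(7) = 6,  u(8) = 13,  u(9) = 12,  u(10) = 3,  u(11) = 2,  u(12) = 9,  u(13) = 8,  u(14) = 15,  u(15) = 14,  u(16) = 5,  u(17) = 4.
Since u(17) = u(1) = 4, the sequence is periodic with period 16.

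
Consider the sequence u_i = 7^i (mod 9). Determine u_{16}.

7

u_0 = 1,  u_1 = 7,  u_2 = 4,  u_3 = 1.
The sequence repeats with period 3.
So u_{16} = u_{0 + ((16-0) mod 3)} = u_1 = 7.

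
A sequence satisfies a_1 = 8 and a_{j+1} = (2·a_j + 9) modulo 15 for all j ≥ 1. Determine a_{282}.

We have a_1 = 8, a_2 = 10, a_3 = 14, a_4 = 7, a_5 = 8.
The sequence repeats with period 4.
(282 - 1) mod 4 = 1, so a_{282} = a_2 = 10.

10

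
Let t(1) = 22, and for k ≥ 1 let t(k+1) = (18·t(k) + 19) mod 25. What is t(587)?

We have t(1) = 22; t(2) = 15; t(3) = 14; t(4) = 21; t(5) = 22.
The sequence repeats with period 4.
So t(587) = t(1 + ((587-1) mod 4)) = t(3) = 14.

14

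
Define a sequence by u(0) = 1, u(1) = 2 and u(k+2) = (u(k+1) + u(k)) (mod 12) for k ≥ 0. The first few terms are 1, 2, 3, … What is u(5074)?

0

Computing terms: u(0) = 1,  u(1) = 2,  u(2) = 3,  u(3) = 5,  u(4) = 8,  u(5) = 1,  u(6) = 9,  u(7) = 10,  u(8) = 7,  u(9) = 5,  u(10) = 0,  u(11) = 5,  u(12) = 5,  u(13) = 10,  u(14) = 3,  u(15) = 1,  u(16) = 4,  u(17) = 5,  u(18) = 9,  u(19) = 2,  u(20) = 11,  u(21) = 1,  u(22) = 0,  u(23) = 1,  u(24) = 1,  u(25) = 2.
Since (u(24), u(25)) = (u(0), u(1)) = (1, 2) (two consecutive terms determine the rest), the sequence is periodic with period 24.
(5074 - 0) mod 24 = 10, so u(5074) = u(10) = 0.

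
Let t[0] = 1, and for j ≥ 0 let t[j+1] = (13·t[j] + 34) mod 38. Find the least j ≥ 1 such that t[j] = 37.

2

Computing terms: t[0] = 1; t[1] = 9; t[2] = 37; t[3] = 21; t[4] = 3; t[5] = 35; t[6] = 33; t[7] = 7; t[8] = 11; t[9] = 25; t[10] = 17; t[11] = 27; t[12] = 5; t[13] = 23; t[14] = 29; t[15] = 31; t[16] = 19; t[17] = 15; t[18] = 1.
Since t[18] = t[0] = 1, the sequence is periodic with period 18.
The value 37 first appears (with j ≥ 1) at t[2].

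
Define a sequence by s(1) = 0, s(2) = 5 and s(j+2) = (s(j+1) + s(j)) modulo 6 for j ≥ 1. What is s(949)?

s(1) = 0; s(2) = 5; s(3) = 5; s(4) = 4; s(5) = 3; s(6) = 1; s(7) = 4; s(8) = 5; s(9) = 3; s(10) = 2; s(11) = 5; s(12) = 1; s(13) = 0; s(14) = 1; s(15) = 1; s(16) = 2; s(17) = 3; s(18) = 5; s(19) = 2; s(20) = 1; s(21) = 3; s(22) = 4; s(23) = 1; s(24) = 5; s(25) = 0; s(26) = 5.
The sequence repeats with period 24.
(949 - 1) mod 24 = 12, so s(949) = s(13) = 0.

0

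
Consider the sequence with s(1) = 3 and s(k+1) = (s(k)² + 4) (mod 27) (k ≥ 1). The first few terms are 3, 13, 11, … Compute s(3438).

s(1) = 3; s(2) = 13; s(3) = 11; s(4) = 17; s(5) = 23; s(6) = 20; s(7) = 26; s(8) = 5; s(9) = 2; s(10) = 8; s(11) = 14; s(12) = 11.
Since s(12) = s(3) = 11, the sequence is eventually periodic: after a pre-period of length 2 it cycles with period 9.
For k ≥ 3, s(k) depends only on (k - 3) mod 9. (3438 - 3) mod 9 = 6, so s(3438) = s(9) = 2.

2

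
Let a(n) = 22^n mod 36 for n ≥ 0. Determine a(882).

Computing terms: a(0) = 1; a(1) = 22; a(2) = 16; a(3) = 28; a(4) = 4; a(5) = 16.
Since a(5) = a(2) = 16, the sequence is eventually periodic: after a pre-period of length 2 it cycles with period 3.
For n ≥ 2, a(n) depends only on (n - 2) mod 3. (882 - 2) mod 3 = 1, so a(882) = a(3) = 28.

28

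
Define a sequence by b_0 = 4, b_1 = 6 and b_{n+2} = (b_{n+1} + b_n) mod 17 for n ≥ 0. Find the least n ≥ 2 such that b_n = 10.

2

Computing terms: b_0 = 4; b_1 = 6; b_2 = 10; b_3 = 16; b_4 = 9; b_5 = 8; b_6 = 0; b_7 = 8; b_8 = 8; b_9 = 16; b_{10} = 7; b_{11} = 6; b_{12} = 13; b_{13} = 2; b_{14} = 15; b_{15} = 0; b_{16} = 15; b_{17} = 15; b_{18} = 13; b_{19} = 11; b_{20} = 7; b_{21} = 1; b_{22} = 8; b_{23} = 9; b_{24} = 0; b_{25} = 9; b_{26} = 9; b_{27} = 1; b_{28} = 10; b_{29} = 11; b_{30} = 4; b_{31} = 15; b_{32} = 2; b_{33} = 0; b_{34} = 2; b_{35} = 2; b_{36} = 4; b_{37} = 6.
Since (b_{36}, b_{37}) = (b_0, b_1) = (4, 6) (two consecutive terms determine the rest), the sequence is periodic with period 36.
The value 10 first appears (with n ≥ 2) at b_2.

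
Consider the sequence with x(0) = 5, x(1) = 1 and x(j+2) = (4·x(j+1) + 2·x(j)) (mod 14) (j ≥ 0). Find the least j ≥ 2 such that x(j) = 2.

Listing terms: x(0) = 5, x(1) = 1, x(2) = 0, x(3) = 2, x(4) = 8, x(5) = 8, x(6) = 6, x(7) = 12, x(8) = 4, x(9) = 12, x(10) = 0, x(11) = 10, x(12) = 12, x(13) = 12, x(14) = 2, x(15) = 4, x(16) = 6, x(17) = 4, x(18) = 0, x(19) = 8, x(20) = 4, x(21) = 4, x(22) = 10, x(23) = 6, x(24) = 2, x(25) = 6, x(26) = 0, x(27) = 12, x(28) = 6, x(29) = 6, x(30) = 8, x(31) = 2, x(32) = 10, x(33) = 2, x(34) = 0, x(35) = 4, x(36) = 2, x(37) = 2, x(38) = 12, x(39) = 10, x(40) = 8, x(41) = 10, x(42) = 0, x(43) = 6, x(44) = 10, x(45) = 10, x(46) = 4, x(47) = 8, x(48) = 12, x(49) = 8, x(50) = 0, x(51) = 2.
Since (x(50), x(51)) = (x(2), x(3)) = (0, 2) (two consecutive terms determine the rest), the sequence is eventually periodic: after a pre-period of length 2 it cycles with period 48.
The value 2 first appears (with j ≥ 2) at x(3).

3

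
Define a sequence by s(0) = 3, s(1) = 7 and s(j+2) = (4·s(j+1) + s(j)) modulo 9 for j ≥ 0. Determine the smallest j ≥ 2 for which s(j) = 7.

Listing terms: s(0) = 3,  s(1) = 7,  s(2) = 4,  s(3) = 5,  s(4) = 6,  s(5) = 2,  s(6) = 5,  s(7) = 4,  s(8) = 3,  s(9) = 7.
Since (s(8), s(9)) = (s(0), s(1)) = (3, 7) (two consecutive terms determine the rest), the sequence is periodic with period 8.
The value 7 next appears (with j ≥ 2) at s(9).

9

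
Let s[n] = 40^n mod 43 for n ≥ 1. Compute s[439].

Computing terms: s[1] = 40, s[2] = 9, s[3] = 16, s[4] = 38, s[5] = 15, s[6] = 41, s[7] = 6, s[8] = 25, s[9] = 11, s[10] = 10, s[11] = 13, s[12] = 4, s[13] = 31, s[14] = 36, s[15] = 21, s[16] = 23, s[17] = 17, s[18] = 35, s[19] = 24, s[20] = 14, s[21] = 1, s[22] = 40.
The sequence repeats with period 21.
So s[439] = s[1 + ((439-1) mod 21)] = s[19] = 24.

24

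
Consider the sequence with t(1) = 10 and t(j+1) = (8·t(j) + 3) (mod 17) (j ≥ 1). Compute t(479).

Computing terms: t(1) = 10,  t(2) = 15,  t(3) = 4,  t(4) = 1,  t(5) = 11,  t(6) = 6,  t(7) = 0,  t(8) = 3,  t(9) = 10.
Since t(9) = t(1) = 10, the sequence is periodic with period 8.
(479 - 1) mod 8 = 6, so t(479) = t(7) = 0.

0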